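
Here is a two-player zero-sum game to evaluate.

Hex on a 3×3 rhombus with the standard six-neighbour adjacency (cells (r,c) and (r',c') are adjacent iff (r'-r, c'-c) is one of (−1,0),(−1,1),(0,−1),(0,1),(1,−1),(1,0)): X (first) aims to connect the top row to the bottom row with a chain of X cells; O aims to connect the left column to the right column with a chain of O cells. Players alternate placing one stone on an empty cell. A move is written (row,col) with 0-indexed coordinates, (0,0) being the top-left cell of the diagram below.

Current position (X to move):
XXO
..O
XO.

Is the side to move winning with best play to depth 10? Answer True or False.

[XXO/..O/XO.] X move#1: (1,0):+1/XXO/X.O/XO.*, (1,1):+1/XXO/.XO/XO., (2,2):+1/XXO/..O/XOX
[XXO/X.O/XO.] end (terminal -1, O#2); searched XXO/..O/XO. to 10

X winning at [XXO/..O/XO.]: True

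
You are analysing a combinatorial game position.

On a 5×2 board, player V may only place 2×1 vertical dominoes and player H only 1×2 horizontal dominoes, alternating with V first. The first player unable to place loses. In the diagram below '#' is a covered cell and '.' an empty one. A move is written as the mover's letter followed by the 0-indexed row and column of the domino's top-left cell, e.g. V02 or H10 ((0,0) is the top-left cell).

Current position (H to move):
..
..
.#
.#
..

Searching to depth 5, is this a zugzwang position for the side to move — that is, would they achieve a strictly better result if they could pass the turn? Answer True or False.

zugzwang(../../.#/.#/.., H) = False

ply 1, H at ../../.#/.#/.. | H00=+1→##/../.#/.#/..*; H10=+1→../##/.#/.#/..; H40=-1→../../.#/.#/##
ply 2, V at ##/../.#/.#/.. | V10=-1→##/#./##/.#/..*; V20=-1→##/../##/##/..; V30=-1→##/../.#/##/#.
ply 3, H at ##/#./##/.#/.. | H40=+1→##/#./##/.#/##*
ply 4: ##/#./##/.#/## is terminal -1 (V); from ../../.#/.#/.. depth 5
suppose H passes — search the same position with V to move:
pass> ply 1, V at ../../.#/.#/.. | V00=+1→#./#./.#/.#/..*; V01=+1→.#/.#/.#/.#/..; V10=+1→../#./##/.#/..; V20=-1→../../##/##/..; V30=-1→../../.#/##/#.
pass> ply 2, H at #./#./.#/.#/.. | H40=-1→#./#./.#/.#/##*
pass> ply 3, V at #./#./.#/.#/## | V01=+1→##/##/.#/.#/##*; V20=+1→#./#./##/##/##
pass> ply 4: ##/##/.#/.#/## is terminal -1 (H); from ../../.#/.#/.. depth 5
for H: play +1, pass -1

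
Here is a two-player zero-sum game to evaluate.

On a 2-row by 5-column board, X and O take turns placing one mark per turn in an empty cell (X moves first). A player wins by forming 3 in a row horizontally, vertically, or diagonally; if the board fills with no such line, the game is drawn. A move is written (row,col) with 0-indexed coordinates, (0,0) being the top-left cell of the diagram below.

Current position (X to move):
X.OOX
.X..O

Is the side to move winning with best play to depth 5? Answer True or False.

X winning at [X.OOX/.X..O]: False

[X.OOX/.X..O] X move#1: (0,1):+0/XXOOX/.X..O*, (1,0):-1/X.OOX/XX..O, (1,2):-1/X.OOX/.XX.O, (1,3):-1/X.OOX/.X.XO
[XXOOX/.X..O] O move#2: (1,0):+0/XXOOX/OX..O*, (1,2):+0/XXOOX/.XO.O, (1,3):+0/XXOOX/.X.OO
[XXOOX/OX..O] X move#3: (1,2):+0/XXOOX/OXX.O*, (1,3):+0/XXOOX/OX.XO
[XXOOX/OXX.O] O move#4: (1,3):+0/XXOOX/OXXOO*
[XXOOX/OXXOO] end (terminal +0, X#5); searched X.OOX/.X..O to 5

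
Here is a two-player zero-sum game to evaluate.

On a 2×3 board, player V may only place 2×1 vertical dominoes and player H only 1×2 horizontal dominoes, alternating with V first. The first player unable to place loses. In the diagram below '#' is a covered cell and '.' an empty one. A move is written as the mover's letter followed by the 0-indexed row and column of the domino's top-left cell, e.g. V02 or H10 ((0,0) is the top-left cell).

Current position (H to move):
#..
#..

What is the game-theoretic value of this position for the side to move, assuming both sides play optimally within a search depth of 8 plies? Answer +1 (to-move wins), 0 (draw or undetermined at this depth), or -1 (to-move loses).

value(#../#.., H) = +1

[#../#..] H move#1: H01:+1/###/#..*, H11:+1/#../###
[###/#..] end (terminal -1, V#2); searched #../#.. to 8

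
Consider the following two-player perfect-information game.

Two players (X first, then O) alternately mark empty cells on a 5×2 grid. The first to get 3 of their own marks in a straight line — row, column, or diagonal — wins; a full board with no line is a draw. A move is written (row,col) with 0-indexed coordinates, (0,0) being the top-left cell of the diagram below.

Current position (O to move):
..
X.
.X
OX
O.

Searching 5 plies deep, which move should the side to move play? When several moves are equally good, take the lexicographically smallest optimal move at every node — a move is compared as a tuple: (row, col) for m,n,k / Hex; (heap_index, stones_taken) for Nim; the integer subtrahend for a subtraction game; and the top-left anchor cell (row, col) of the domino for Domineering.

O's best at [../X./.X/OX/O.]: (2,0)

p1 O@[../X./.X/OX/O.]: (0,0)[O./X./.X/OX/O.]-1 (0,1)[.O/X./.X/OX/O.]-1 (1,1)[../XO/.X/OX/O.]-1 (2,0)[../X./OX/OX/O.]+1* (4,1)[../X./.X/OX/OO]-1
p2 X@[../X./OX/OX/O.] terminal -1; root [../X./.X/OX/O.] d5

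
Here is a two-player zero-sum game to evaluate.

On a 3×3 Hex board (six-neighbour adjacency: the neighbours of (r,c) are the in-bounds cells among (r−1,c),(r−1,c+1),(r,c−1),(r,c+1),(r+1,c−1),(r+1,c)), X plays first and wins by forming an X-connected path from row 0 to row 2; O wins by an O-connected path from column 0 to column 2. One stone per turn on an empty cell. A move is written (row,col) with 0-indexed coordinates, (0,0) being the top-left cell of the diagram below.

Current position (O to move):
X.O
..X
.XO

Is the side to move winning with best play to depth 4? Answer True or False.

[X.O/..X/.XO] O move#1: (0,1):-1/XOO/..X/.XO, (1,0):+1/X.O/O.X/.XO*, (1,1):+1/X.O/.OX/.XO, (2,0):-1/X.O/..X/OXO
[X.O/O.X/.XO] X move#2: (0,1):-1/XXO/O.X/.XO*, (1,1):-1/X.O/OXX/.XO, (2,0):-1/X.O/O.X/XXO
[XXO/O.X/.XO] O move#3: (1,1):+1/XXO/OOX/.XO*, (2,0):-1/XXO/O.X/OXO
[XXO/OOX/.XO] end (terminal -1, X#4); searched X.O/..X/.XO to 4

O winning at [X.O/..X/.XO]: True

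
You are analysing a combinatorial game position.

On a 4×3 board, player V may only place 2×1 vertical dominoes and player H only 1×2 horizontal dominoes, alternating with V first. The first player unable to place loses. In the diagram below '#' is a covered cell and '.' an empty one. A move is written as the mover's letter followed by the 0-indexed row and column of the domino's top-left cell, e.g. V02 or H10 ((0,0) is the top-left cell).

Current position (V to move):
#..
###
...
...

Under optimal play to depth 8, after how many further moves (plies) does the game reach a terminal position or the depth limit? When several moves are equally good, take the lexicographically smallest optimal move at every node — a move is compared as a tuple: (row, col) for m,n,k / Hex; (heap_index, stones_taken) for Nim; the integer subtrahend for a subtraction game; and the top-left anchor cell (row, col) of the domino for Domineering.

[#../###/.../...] V move#1: V20:-1/#../###/#../#.., V21:+1/#../###/.#./.#.*, V22:-1/#../###/..#/..#
[#../###/.#./.#.] H move#2: H01:-1/###/###/.#./.#.*
[###/###/.#./.#.] V move#3: V20:+1/###/###/##./##.*, V22:+1/###/###/.##/.##
[###/###/##./##.] end (terminal -1, H#4); searched #../###/.../... to 8

PV length from [#../###/.../...]: 3 plies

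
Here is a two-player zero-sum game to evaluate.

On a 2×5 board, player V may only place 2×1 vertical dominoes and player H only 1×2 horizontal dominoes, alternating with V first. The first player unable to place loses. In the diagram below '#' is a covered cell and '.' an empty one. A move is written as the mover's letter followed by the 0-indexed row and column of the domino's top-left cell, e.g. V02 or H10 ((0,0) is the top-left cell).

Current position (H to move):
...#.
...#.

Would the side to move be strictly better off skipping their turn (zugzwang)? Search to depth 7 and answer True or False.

ply 1, H at ...#./...#. | H00=-1→##.#./...#.*; H01=-1→.###./...#.; H10=-1→...#./##.#.; H11=-1→...#./.###.
ply 2, V at ##.#./...#. | V02=+1→####./..##.*; V04=-1→##.##/...##
ply 3, H at ####./..##. | H10=-1→####./####.*
ply 4, V at ####./####. | V04=+1→#####/#####*
ply 5: #####/##### is terminal -1 (H); from ...#./...#. depth 7
suppose H passes — search the same position with V to move:
pass> ply 1, V at ...#./...#. | V00=-1→#..#./#..#.; V01=+1→.#.#./.#.#.*; V02=-1→..##./..##.; V04=-1→...##/...##
pass> ply 2: .#.#./.#.#. is terminal -1 (H); from ...#./...#. depth 7
for H: play -1, pass -1

zugzwang(...#./...#., H) = False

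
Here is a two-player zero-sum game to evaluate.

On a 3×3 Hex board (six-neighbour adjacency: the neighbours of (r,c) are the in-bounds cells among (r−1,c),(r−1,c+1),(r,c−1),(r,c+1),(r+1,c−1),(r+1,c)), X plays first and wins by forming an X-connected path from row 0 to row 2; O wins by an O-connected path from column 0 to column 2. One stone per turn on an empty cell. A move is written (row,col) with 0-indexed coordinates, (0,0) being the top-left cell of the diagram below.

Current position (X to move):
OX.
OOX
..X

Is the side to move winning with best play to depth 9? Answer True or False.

X winning at [OX./OOX/..X]: True

ply 1, X at OX./OOX/..X | (0,2)=+1→OXX/OOX/..X*; (2,0)=-1→OX./OOX/X.X; (2,1)=-1→OX./OOX/.XX
ply 2: OXX/OOX/..X is terminal -1 (O); from OX./OOX/..X depth 9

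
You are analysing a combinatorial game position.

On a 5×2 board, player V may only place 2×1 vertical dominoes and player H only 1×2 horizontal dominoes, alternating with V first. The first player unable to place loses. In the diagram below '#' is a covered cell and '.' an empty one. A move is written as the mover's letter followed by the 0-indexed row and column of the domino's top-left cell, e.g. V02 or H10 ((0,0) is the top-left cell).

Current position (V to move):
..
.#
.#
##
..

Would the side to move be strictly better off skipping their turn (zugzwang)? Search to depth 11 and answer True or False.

zugzwang(../.#/.#/##/.., V) = False

ply 1, V at ../.#/.#/##/.. | V00=-1→#./##/.#/##/..*; V10=-1→../##/##/##/..
ply 2, H at #./##/.#/##/.. | H40=+1→#./##/.#/##/##*
ply 3: #./##/.#/##/## is terminal -1 (V); from ../.#/.#/##/.. depth 11
pass branch (H moves first from the same position):
  | ply 1, H at ../.#/.#/##/.. | H00=+1→##/.#/.#/##/..*; H40=-1→../.#/.#/##/##
  | ply 2, V at ##/.#/.#/##/.. | V10=-1→##/##/##/##/..*
  | ply 3, H at ##/##/##/##/.. | H40=+1→##/##/##/##/##*
  | ply 4: ##/##/##/##/## is terminal -1 (V); from ../.#/.#/##/.. depth 11
V moving scores -1; V passing scores -1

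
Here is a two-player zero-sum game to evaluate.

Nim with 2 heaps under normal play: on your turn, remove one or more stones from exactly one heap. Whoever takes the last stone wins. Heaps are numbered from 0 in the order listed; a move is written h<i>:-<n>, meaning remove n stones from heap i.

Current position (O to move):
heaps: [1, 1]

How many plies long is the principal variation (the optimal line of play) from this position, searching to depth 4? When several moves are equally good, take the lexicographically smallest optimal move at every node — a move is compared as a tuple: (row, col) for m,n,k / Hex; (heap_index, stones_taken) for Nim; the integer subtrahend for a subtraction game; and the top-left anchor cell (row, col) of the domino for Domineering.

PV length from [(1,1)]: 2 plies

ply 1, O at (1,1) | h0:-1=-1→(0,1)*; h1:-1=-1→(1,0)
ply 2, X at (0,1) | h1:-1=+1→(0,0)*
ply 3: (0,0) is terminal -1 (O); from (1,1) depth 4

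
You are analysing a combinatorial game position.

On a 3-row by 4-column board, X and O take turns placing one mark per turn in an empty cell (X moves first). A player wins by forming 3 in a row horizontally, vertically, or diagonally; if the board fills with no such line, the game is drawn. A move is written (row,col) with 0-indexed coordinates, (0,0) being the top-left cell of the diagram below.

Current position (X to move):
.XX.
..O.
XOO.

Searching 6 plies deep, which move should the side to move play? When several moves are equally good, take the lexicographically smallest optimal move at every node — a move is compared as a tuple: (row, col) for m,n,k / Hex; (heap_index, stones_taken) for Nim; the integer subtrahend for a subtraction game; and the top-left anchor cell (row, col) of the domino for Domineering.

[.XX./..O./XOO.] X move#1: (0,0):+1/XXX./..O./XOO.*, (0,3):+1/.XXX/..O./XOO., (1,0):-1/.XX./X.O./XOO., (1,1):+1/.XX./.XO./XOO., (1,3):-1/.XX./..OX/XOO., (2,3):-1/.XX./..O./XOOX
[XXX./..O./XOO.] end (terminal -1, O#2); searched .XX./..O./XOO. to 6

X's best at [.XX./..O./XOO.]: (0,0)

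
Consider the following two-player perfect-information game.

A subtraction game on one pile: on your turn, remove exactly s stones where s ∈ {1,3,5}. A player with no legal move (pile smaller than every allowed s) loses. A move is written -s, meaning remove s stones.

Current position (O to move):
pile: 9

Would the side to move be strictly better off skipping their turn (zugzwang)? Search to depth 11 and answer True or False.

zugzwang(9, O) = False

ply 1, O at 9 | -1=+1→8*; -3=+1→6; -5=+1→4
ply 2, X at 8 | -1=-1→7*; -3=-1→5; -5=-1→3
ply 3, O at 7 | -1=+1→6*; -3=+1→4; -5=+1→2
ply 4, X at 6 | -1=-1→5*; -3=-1→3; -5=-1→1
ply 5, O at 5 | -1=+1→4*; -3=+1→2; -5=+1→0
ply 6, X at 4 | -1=-1→3*; -3=-1→1
ply 7, O at 3 | -1=+1→2*; -3=+1→0
ply 8, X at 2 | -1=-1→1*
ply 9, O at 1 | -1=+1→0*
ply 10: 0 is terminal -1 (X); from 9 depth 11
pass branch (X moves first from the same position):
  | ply 1, X at 9 | -1=+1→8*; -3=+1→6; -5=+1→4
  | ply 2, O at 8 | -1=-1→7*; -3=-1→5; -5=-1→3
  | ply 3, X at 7 | -1=+1→6*; -3=+1→4; -5=+1→2
  | ply 4, O at 6 | -1=-1→5*; -3=-1→3; -5=-1→1
  | ply 5, X at 5 | -1=+1→4*; -3=+1→2; -5=+1→0
  | ply 6, O at 4 | -1=-1→3*; -3=-1→1
  | ply 7, X at 3 | -1=+1→2*; -3=+1→0
  | ply 8, O at 2 | -1=-1→1*
  | ply 9, X at 1 | -1=+1→0*
  | ply 10: 0 is terminal -1 (O); from 9 depth 11
O moving scores +1; O passing scores -1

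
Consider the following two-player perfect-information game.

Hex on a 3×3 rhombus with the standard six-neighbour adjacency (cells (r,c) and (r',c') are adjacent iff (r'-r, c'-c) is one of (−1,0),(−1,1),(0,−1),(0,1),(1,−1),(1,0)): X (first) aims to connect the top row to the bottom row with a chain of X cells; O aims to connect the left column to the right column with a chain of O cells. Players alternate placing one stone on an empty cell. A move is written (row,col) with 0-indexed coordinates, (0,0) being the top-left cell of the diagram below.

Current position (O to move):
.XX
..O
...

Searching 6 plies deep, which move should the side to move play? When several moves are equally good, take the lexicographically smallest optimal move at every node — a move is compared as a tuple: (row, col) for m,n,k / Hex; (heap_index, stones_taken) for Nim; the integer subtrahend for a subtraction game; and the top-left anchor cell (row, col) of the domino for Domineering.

ply 1, O at .XX/..O/... | (0,0)=-1→OXX/..O/...; (1,0)=-1→.XX/O.O/...; (1,1)=+1→.XX/.OO/...*; (2,0)=+1→.XX/..O/O..; (2,1)=-1→.XX/..O/.O.; (2,2)=-1→.XX/..O/..O
ply 2, X at .XX/.OO/... | (0,0)=-1→XXX/.OO/...*; (1,0)=-1→.XX/XOO/...; (2,0)=-1→.XX/.OO/X..; (2,1)=-1→.XX/.OO/.X.; (2,2)=-1→.XX/.OO/..X
ply 3, O at XXX/.OO/... | (1,0)=+1→XXX/OOO/...*; (2,0)=+1→XXX/.OO/O..; (2,1)=+1→XXX/.OO/.O.; (2,2)=+1→XXX/.OO/..O
ply 4: XXX/OOO/... is terminal -1 (X); from .XX/..O/... depth 6

O's best at [.XX/..O/...]: (1,1)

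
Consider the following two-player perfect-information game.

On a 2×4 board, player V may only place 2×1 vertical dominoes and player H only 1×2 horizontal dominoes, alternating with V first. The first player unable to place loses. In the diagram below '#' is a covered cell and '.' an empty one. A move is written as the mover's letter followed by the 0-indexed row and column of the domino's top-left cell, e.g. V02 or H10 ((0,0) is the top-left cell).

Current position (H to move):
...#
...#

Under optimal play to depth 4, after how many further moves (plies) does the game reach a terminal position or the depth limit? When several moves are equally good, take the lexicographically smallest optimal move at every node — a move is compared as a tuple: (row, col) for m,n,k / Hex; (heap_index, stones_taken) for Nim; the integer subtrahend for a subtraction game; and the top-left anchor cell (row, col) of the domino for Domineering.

PV length from [...#/...#]: 3 plies

ply 1, H at ...#/...# | H00=+1→##.#/...#*; H01=+1→.###/...#; H10=+1→...#/##.#; H11=+1→...#/.###
ply 2, V at ##.#/...# | V02=-1→####/..##*
ply 3, H at ####/..## | H10=+1→####/####*
ply 4: ####/#### is terminal -1 (V); from ...#/...# depth 4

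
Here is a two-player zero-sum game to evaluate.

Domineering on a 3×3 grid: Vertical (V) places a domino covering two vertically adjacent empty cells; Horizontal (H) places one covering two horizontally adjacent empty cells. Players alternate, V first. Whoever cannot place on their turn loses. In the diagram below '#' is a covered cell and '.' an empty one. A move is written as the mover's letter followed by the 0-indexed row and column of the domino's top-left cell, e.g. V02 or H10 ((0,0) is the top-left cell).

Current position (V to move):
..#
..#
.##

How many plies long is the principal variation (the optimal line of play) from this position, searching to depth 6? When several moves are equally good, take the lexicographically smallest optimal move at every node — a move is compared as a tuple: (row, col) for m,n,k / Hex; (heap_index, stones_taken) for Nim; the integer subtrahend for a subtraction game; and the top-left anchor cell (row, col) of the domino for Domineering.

ply 1, V at ..#/..#/.## | V00=+1→#.#/#.#/.##*; V01=+1→.##/.##/.##; V10=-1→..#/#.#/###
ply 2: #.#/#.#/.## is terminal -1 (H); from ..#/..#/.## depth 6

PV length from [..#/..#/.##]: 1 ply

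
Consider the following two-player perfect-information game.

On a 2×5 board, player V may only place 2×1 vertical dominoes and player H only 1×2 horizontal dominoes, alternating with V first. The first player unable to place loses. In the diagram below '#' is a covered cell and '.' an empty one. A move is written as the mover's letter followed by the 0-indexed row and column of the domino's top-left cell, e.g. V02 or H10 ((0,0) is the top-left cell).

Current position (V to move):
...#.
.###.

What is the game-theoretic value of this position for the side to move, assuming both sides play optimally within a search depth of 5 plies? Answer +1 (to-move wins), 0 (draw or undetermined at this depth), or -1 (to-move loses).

p1 V@[...#./.###.]: V00[#..#./####.]+1* V04[...##/.####]-1
p2 H@[#..#./####.]: H01[####./####.]-1*
p3 V@[####./####.]: V04[#####/#####]+1*
p4 H@[#####/#####] terminal -1; root [...#./.###.] d5

value(...#./.###., V) = +1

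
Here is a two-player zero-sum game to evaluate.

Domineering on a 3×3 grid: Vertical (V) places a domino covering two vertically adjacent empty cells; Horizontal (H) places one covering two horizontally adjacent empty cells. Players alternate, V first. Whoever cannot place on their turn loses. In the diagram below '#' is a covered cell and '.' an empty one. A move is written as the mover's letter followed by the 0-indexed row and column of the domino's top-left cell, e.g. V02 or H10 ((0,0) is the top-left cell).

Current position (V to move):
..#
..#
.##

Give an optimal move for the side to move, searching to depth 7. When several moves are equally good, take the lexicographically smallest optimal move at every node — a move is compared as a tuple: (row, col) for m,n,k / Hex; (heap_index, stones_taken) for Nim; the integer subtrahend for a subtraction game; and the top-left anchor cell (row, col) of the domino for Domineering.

[..#/..#/.##] V move#1: V00:+1/#.#/#.#/.##*, V01:+1/.##/.##/.##, V10:-1/..#/#.#/###
[#.#/#.#/.##] end (terminal -1, H#2); searched ..#/..#/.## to 7

V's best at [..#/..#/.##]: V00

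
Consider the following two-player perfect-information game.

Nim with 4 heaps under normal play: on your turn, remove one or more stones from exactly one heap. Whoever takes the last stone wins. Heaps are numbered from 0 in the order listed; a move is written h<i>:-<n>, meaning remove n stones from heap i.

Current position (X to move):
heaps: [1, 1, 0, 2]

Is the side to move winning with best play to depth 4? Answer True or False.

X winning at [(1,1,0,2)]: True

p1 X@[(1,1,0,2)]: h0:-1[(0,1,0,2)]-1 h1:-1[(1,0,0,2)]-1 h3:-1[(1,1,0,1)]-1 h3:-2[(1,1,0,0)]+1*
p2 O@[(1,1,0,0)]: h0:-1[(0,1,0,0)]-1* h1:-1[(1,0,0,0)]-1
p3 X@[(0,1,0,0)]: h1:-1[(0,0,0,0)]+1*
p4 O@[(0,0,0,0)] terminal -1; root [(1,1,0,2)] d4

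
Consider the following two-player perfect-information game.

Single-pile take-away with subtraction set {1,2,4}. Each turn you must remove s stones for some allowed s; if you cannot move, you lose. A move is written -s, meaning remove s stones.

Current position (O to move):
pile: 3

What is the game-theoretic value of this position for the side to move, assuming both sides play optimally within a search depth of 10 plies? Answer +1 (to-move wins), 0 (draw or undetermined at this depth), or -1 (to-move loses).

value(3, O) = -1

p1 O@[3]: -1[2]-1* -2[1]-1
p2 X@[2]: -1[1]-1 -2[0]+1*
p3 O@[0] terminal -1; root [3] d10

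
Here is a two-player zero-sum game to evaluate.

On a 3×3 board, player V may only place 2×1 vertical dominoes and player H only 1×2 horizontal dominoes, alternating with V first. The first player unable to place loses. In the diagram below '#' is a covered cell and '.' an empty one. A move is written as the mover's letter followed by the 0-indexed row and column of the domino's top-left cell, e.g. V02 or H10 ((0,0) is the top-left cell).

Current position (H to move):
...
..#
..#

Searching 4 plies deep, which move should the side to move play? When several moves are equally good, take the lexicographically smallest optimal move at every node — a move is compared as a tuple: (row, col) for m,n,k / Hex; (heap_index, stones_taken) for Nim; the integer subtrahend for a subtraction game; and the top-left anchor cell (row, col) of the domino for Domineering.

ply 1, H at .../..#/..# | H00=-1→##./..#/..#; H01=-1→.##/..#/..#; H10=+1→.../###/..#*; H20=-1→.../..#/###
ply 2: .../###/..# is terminal -1 (V); from .../..#/..# depth 4

H's best at [.../..#/..#]: H10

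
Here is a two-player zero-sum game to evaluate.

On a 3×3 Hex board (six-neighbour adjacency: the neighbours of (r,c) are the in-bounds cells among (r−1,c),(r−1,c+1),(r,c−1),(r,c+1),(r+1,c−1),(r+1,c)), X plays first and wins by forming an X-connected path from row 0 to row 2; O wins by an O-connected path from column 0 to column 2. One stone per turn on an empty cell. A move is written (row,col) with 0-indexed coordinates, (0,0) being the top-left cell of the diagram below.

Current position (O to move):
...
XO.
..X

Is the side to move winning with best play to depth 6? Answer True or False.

O winning at [.../XO./..X]: True

p1 O@[.../XO./..X]: (0,0)[O../XO./..X]+1* (0,1)[.O./XO./..X]+1 (0,2)[..O/XO./..X]-1 (1,2)[.../XOO/..X]-1 (2,0)[.../XO./O.X]+1 (2,1)[.../XO./.OX]-1
p2 X@[O../XO./..X]: (0,1)[OX./XO./..X]-1* (0,2)[O.X/XO./..X]-1 (1,2)[O../XOX/..X]-1 (2,0)[O../XO./X.X]-1 (2,1)[O../XO./.XX]-1
p3 O@[OX./XO./..X]: (0,2)[OXO/XO./..X]-1 (1,2)[OX./XOO/..X]-1 (2,0)[OX./XO./O.X]+1* (2,1)[OX./XO./.OX]-1
p4 X@[OX./XO./O.X]: (0,2)[OXX/XO./O.X]-1* (1,2)[OX./XOX/O.X]-1 (2,1)[OX./XO./OXX]-1
p5 O@[OXX/XO./O.X]: (1,2)[OXX/XOO/O.X]+1* (2,1)[OXX/XO./OOX]-1
p6 X@[OXX/XOO/O.X] terminal -1; root [.../XO./..X] d6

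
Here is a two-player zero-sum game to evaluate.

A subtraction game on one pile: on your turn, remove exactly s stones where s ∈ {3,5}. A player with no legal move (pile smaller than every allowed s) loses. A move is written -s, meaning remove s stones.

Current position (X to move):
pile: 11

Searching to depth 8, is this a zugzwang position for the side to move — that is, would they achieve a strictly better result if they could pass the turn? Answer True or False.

p1 X@[11]: -3[8]+1* -5[6]-1
p2 O@[8]: -3[5]-1* -5[3]-1
p3 X@[5]: -3[2]+1* -5[0]+1
p4 O@[2] terminal -1; root [11] d8
pass branch (O moves first from the same position):
  | p1 O@[11]: -3[8]+1* -5[6]-1
  | p2 X@[8]: -3[5]-1* -5[3]-1
  | p3 O@[5]: -3[2]+1* -5[0]+1
  | p4 X@[2] terminal -1; root [11] d8
X moving scores +1; X passing scores -1

zugzwang(11, X) = False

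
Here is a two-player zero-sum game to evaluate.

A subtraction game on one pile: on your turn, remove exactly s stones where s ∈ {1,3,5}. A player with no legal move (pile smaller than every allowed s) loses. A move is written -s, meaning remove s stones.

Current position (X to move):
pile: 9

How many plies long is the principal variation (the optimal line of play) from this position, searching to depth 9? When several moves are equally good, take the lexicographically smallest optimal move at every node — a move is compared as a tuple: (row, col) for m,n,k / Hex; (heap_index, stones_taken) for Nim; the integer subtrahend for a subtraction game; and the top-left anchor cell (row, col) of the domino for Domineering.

p1 X@[9]: -1[8]+1* -3[6]+1 -5[4]+1
p2 O@[8]: -1[7]-1* -3[5]-1 -5[3]-1
p3 X@[7]: -1[6]+1* -3[4]+1 -5[2]+1
p4 O@[6]: -1[5]-1* -3[3]-1 -5[1]-1
p5 X@[5]: -1[4]+1* -3[2]+1 -5[0]+1
p6 O@[4]: -1[3]-1* -3[1]-1
p7 X@[3]: -1[2]+1* -3[0]+1
p8 O@[2]: -1[1]-1*
p9 X@[1]: -1[0]+1*
p10 O@[0] terminal -1; root [9] d9

PV length from [9]: 9 plies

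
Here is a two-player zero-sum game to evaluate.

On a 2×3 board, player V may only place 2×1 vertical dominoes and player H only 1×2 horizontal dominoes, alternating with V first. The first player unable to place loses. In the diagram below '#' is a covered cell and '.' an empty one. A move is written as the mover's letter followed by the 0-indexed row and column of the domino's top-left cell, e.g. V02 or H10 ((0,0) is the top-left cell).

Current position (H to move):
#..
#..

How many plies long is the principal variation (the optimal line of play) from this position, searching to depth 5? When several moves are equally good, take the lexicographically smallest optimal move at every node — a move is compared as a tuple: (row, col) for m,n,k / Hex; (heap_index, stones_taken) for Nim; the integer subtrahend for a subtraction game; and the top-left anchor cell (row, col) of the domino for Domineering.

ply 1, H at #../#.. | H01=+1→###/#..*; H11=+1→#../###
ply 2: ###/#.. is terminal -1 (V); from #../#.. depth 5

PV length from [#../#..]: 1 ply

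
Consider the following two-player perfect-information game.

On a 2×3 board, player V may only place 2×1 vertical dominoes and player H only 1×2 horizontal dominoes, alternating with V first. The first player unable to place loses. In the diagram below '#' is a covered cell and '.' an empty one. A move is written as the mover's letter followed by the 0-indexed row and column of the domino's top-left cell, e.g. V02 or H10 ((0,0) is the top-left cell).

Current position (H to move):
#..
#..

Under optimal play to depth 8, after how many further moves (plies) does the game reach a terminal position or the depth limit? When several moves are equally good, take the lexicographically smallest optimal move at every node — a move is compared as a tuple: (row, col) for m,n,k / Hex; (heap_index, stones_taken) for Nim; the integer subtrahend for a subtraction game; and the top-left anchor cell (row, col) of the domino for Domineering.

PV length from [#../#..]: 1 ply

ply 1, H at #../#.. | H01=+1→###/#..*; H11=+1→#../###
ply 2: ###/#.. is terminal -1 (V); from #../#.. depth 8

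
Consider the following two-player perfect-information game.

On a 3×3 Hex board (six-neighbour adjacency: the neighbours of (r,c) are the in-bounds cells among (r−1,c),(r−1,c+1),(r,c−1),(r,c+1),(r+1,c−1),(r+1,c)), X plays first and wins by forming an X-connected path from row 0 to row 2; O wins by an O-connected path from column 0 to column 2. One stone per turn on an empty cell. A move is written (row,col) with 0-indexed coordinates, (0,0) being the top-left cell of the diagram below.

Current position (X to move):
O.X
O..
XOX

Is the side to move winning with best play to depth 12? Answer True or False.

[O.X/O../XOX] X move#1: (0,1):+1/OXX/O../XOX*, (1,1):+1/O.X/OX./XOX, (1,2):+1/O.X/O.X/XOX
[OXX/O../XOX] O move#2: (1,1):-1/OXX/OO./XOX*, (1,2):-1/OXX/O.O/XOX
[OXX/OO./XOX] X move#3: (1,2):+1/OXX/OOX/XOX*
[OXX/OOX/XOX] end (terminal -1, O#4); searched O.X/O../XOX to 12

X winning at [O.X/O../XOX]: True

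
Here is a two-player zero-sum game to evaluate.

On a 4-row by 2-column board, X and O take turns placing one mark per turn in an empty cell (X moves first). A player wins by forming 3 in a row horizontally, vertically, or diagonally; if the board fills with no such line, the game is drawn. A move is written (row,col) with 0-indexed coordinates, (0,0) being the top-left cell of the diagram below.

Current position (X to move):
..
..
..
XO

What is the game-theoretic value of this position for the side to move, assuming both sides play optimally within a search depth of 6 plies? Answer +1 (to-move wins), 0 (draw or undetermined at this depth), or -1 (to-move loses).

[../../../XO] X move#1: (0,0):+0/X./../../XO*, (0,1):+0/.X/../../XO, (1,0):+0/../X./../XO, (1,1):+0/../.X/../XO, (2,0):+0/../../X./XO, (2,1):+0/../../.X/XO
[X./../../XO] O move#2: (0,1):+0/XO/../../XO*, (1,0):+0/X./O./../XO, (1,1):+0/X./.O/../XO, (2,0):+0/X./../O./XO, (2,1):+0/X./../.O/XO
[XO/../../XO] X move#3: (1,0):+0/XO/X./../XO*, (1,1):+0/XO/.X/../XO, (2,0):+0/XO/../X./XO, (2,1):+0/XO/../.X/XO
[XO/X./../XO] O move#4: (1,1):-1/XO/XO/../XO, (2,0):+0/XO/X./O./XO*, (2,1):-1/XO/X./.O/XO
[XO/X./O./XO] X move#5: (1,1):+0/XO/XX/O./XO*, (2,1):+0/XO/X./OX/XO
[XO/XX/O./XO] O move#6: (2,1):+0/XO/XX/OO/XO*
[XO/XX/OO/XO] end (terminal +0, X#7); searched ../../../XO to 6

value(../../../XO, X) = 0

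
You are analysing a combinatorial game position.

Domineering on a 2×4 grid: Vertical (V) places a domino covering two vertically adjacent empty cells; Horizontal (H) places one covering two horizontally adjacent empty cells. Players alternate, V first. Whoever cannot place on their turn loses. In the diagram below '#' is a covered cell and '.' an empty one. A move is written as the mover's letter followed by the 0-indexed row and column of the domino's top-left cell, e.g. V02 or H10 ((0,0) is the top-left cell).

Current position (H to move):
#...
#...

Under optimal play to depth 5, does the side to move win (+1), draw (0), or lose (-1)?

[#.../#...] H move#1: H01:+1/###./#...*, H02:+1/#.##/#..., H11:+1/#.../###., H12:+1/#.../#.##
[###./#...] V move#2: V03:-1/####/#..#*
[####/#..#] H move#3: H11:+1/####/####*
[####/####] end (terminal -1, V#4); searched #.../#... to 5

value(#.../#..., H) = +1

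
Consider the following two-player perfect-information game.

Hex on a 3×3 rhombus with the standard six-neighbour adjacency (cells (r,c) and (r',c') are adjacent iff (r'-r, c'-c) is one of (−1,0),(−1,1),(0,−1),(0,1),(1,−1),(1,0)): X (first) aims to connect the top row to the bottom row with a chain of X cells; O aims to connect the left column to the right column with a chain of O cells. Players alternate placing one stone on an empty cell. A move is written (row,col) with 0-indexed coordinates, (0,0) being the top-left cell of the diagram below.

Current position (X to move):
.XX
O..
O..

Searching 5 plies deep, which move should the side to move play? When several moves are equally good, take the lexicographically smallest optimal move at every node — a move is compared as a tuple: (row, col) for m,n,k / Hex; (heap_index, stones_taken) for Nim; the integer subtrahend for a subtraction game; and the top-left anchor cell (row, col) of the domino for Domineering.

X's best at [.XX/O../O..]: (1,2)

[.XX/O../O..] X move#1: (0,0):-1/XXX/O../O.., (1,1):-1/.XX/OX./O.., (1,2):+1/.XX/O.X/O..*, (2,1):+1/.XX/O../OX., (2,2):-1/.XX/O../O.X
[.XX/O.X/O..] O move#2: (0,0):-1/OXX/O.X/O..*, (1,1):-1/.XX/OOX/O.., (2,1):-1/.XX/O.X/OO., (2,2):-1/.XX/O.X/O.O
[OXX/O.X/O..] X move#3: (1,1):+1/OXX/OXX/O..*, (2,1):+1/OXX/O.X/OX., (2,2):+1/OXX/O.X/O.X
[OXX/OXX/O..] O move#4: (2,1):-1/OXX/OXX/OO.*, (2,2):-1/OXX/OXX/O.O
[OXX/OXX/OO.] X move#5: (2,2):+1/OXX/OXX/OOX*
[OXX/OXX/OOX] end (terminal -1, O#6); searched .XX/O../O.. to 5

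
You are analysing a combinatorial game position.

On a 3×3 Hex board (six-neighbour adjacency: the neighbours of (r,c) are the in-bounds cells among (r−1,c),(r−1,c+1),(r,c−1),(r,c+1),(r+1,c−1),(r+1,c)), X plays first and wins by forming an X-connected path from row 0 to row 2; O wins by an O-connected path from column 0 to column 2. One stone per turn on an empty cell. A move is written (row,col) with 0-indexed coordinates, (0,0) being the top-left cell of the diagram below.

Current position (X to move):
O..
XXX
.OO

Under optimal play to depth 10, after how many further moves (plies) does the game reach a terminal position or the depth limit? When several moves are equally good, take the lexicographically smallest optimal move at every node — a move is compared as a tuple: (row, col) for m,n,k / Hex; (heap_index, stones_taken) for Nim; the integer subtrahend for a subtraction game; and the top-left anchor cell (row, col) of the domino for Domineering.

PV length from [O../XXX/.OO]: 3 plies

p1 X@[O../XXX/.OO]: (0,1)[OX./XXX/.OO]-1 (0,2)[O.X/XXX/.OO]-1 (2,0)[O../XXX/XOO]+1*
p2 O@[O../XXX/XOO]: (0,1)[OO./XXX/XOO]-1* (0,2)[O.O/XXX/XOO]-1
p3 X@[OO./XXX/XOO]: (0,2)[OOX/XXX/XOO]+1*
p4 O@[OOX/XXX/XOO] terminal -1; root [O../XXX/.OO] d10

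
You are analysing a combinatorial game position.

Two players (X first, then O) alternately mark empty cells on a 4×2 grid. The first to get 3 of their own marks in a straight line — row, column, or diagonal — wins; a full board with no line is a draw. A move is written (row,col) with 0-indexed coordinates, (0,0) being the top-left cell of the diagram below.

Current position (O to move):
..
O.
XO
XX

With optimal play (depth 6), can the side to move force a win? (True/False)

O winning at [../O./XO/XX]: False

[../O./XO/XX] O move#1: (0,0):+0/O./O./XO/XX*, (0,1):+0/.O/O./XO/XX, (1,1):+0/../OO/XO/XX
[O./O./XO/XX] X move#2: (0,1):+0/OX/O./XO/XX*, (1,1):+0/O./OX/XO/XX
[OX/O./XO/XX] O move#3: (1,1):+0/OX/OO/XO/XX*
[OX/OO/XO/XX] end (terminal +0, X#4); searched ../O./XO/XX to 6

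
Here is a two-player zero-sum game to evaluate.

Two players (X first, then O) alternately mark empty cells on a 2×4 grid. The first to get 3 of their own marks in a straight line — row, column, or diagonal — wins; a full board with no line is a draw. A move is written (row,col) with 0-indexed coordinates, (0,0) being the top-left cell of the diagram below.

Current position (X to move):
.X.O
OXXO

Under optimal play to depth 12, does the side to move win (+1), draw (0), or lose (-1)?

ply 1, X at .X.O/OXXO | (0,0)=+0→XX.O/OXXO*; (0,2)=+0→.XXO/OXXO
ply 2, O at XX.O/OXXO | (0,2)=+0→XXOO/OXXO*
ply 3: XXOO/OXXO is terminal +0 (X); from .X.O/OXXO depth 12

value(.X.O/OXXO, X) = 0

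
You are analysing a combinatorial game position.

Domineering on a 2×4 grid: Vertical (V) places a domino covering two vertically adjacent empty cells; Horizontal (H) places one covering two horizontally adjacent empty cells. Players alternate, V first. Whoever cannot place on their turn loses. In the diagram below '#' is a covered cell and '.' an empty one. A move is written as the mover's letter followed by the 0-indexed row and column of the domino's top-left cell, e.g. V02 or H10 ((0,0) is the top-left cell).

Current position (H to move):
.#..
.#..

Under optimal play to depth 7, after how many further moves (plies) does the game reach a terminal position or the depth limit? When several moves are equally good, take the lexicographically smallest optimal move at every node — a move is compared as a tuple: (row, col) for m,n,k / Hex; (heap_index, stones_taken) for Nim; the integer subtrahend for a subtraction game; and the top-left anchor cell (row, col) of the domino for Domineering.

[.#../.#..] H move#1: H02:+1/.###/.#..*, H12:+1/.#../.###
[.###/.#..] V move#2: V00:-1/####/##..*
[####/##..] H move#3: H12:+1/####/####*
[####/####] end (terminal -1, V#4); searched .#../.#.. to 7

PV length from [.#../.#..]: 3 plies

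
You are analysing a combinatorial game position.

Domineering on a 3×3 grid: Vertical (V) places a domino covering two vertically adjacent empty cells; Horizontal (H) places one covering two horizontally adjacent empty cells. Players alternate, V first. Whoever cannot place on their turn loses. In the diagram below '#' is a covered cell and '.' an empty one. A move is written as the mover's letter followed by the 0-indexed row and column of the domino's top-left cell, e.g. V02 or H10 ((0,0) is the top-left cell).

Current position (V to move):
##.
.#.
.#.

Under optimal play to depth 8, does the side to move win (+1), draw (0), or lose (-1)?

p1 V@[##./.#./.#.]: V02[###/.##/.#.]+1* V10[##./##./##.]+1 V12[##./.##/.##]+1
p2 H@[###/.##/.#.] terminal -1; root [##./.#./.#.] d8

value(##./.#./.#., V) = +1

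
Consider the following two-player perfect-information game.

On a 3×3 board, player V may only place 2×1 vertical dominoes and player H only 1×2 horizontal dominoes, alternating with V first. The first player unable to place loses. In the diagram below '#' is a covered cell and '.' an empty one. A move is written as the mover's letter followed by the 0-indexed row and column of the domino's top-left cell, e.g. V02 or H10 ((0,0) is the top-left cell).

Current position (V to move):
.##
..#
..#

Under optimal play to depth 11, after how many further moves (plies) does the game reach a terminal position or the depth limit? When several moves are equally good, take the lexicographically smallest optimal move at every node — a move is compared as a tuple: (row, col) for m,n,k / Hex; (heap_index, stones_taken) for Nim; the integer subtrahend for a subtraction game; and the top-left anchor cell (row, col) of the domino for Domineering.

p1 V@[.##/..#/..#]: V00[###/#.#/..#]-1 V10[.##/#.#/#.#]+1* V11[.##/.##/.##]+1
p2 H@[.##/#.#/#.#] terminal -1; root [.##/..#/..#] d11

PV length from [.##/..#/..#]: 1 ply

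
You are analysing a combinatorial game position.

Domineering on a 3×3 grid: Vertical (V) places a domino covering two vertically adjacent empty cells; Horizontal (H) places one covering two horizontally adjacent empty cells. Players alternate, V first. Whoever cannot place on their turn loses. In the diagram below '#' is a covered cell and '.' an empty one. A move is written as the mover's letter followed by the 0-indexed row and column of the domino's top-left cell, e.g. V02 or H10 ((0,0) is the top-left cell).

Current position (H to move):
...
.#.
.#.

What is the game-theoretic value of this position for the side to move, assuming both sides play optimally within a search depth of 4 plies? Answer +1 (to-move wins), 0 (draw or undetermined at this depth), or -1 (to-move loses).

[.../.#./.#.] H move#1: H00:-1/##./.#./.#.*, H01:-1/.##/.#./.#.
[##./.#./.#.] V move#2: V02:+1/###/.##/.#.*, V10:+1/##./##./##., V12:+1/##./.##/.##
[###/.##/.#.] end (terminal -1, H#3); searched .../.#./.#. to 4

value(.../.#./.#., H) = -1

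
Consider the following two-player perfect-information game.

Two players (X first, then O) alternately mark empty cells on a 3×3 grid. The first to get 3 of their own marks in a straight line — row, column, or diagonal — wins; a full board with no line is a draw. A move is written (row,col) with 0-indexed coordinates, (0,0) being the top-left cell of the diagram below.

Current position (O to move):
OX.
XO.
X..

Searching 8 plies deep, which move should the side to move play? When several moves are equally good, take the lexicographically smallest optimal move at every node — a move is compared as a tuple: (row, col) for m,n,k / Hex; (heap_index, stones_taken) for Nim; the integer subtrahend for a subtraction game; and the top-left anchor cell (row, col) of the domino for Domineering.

[OX./XO./X..] O move#1: (0,2):+0/OXO/XO./X.., (1,2):+0/OX./XOO/X.., (2,1):+0/OX./XO./XO., (2,2):+1/OX./XO./X.O*
[OX./XO./X.O] end (terminal -1, X#2); searched OX./XO./X.. to 8

O's best at [OX./XO./X..]: (2,2)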